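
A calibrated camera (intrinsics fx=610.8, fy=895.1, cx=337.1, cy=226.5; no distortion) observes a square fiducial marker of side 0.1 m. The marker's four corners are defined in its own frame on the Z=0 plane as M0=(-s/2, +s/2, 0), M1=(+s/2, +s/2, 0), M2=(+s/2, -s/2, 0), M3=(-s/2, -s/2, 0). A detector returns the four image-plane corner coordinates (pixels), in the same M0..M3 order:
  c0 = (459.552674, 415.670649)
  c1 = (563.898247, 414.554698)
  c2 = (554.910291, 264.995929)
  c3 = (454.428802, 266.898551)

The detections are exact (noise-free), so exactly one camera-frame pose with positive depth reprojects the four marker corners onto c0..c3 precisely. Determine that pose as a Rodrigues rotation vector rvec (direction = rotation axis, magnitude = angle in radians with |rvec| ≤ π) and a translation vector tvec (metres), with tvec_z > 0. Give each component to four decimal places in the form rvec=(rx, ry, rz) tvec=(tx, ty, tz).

Intrinsics K: fx=610.8, fy=895.1, cx=337.1, cy=226.5
Marker side s = 0.1 m; corners in marker frame (Z=0):
  M0 = (-0.0500, +0.0500, 0)
  M1 = (+0.0500, +0.0500, 0)
  M2 = (+0.0500, -0.0500, 0)
  M3 = (-0.0500, -0.0500, 0)
Detected image corners:
  c0 = (459.552674, 415.670649) px
  c1 = (563.898247, 414.554698) px
  c2 = (554.910291, 264.995929) px
  c3 = (454.428802, 266.898551) px
Planar DLT: solve 8×8 A·h = b for H (H[2,2]=1):
  H  [+995.05311 -119.26064 +507.98693]
  H  [-34.41182 +1364.48650 +339.13960]
  H  [-0.05652 -0.37341 +1.00000]
B = K⁻¹H; ‖b₁‖=1.661426, ‖b₂‖=1.661426; λ = 2/(‖b₁‖+‖b₂‖) = 0.601892, sign → tz>0 ⇒ λ=+0.601892
r₁ = λ·B[:,0] = (+0.99932,-0.01453,-0.03402); r₂ = λ·B[:,1] = (+0.00652,+0.97439,-0.22475)
r₃ = r₁×r₂ = (+0.03641,+0.22438,+0.97382); SVD([r₁ r₂ r₃]) → R = UVᵀ:
  R  [+0.99932 +0.00652 +0.03641]
  R  [-0.01453 +0.97439 +0.22438]
  R  [-0.03402 -0.22475 +0.97382]
t = (+0.16839, +0.07574, +0.60189) m
tr R = 2.947532; θ = arccos((tr R − 1)/2) = 0.229563 rad = 13.153°
axis k = ((R−Rᵀ)₃₂, (R−Rᵀ)₁₃, (R−Rᵀ)₂₁) / (2 sinθ) = (-0.986870, +0.154753, -0.046255)
rvec = θ·k = (-0.226548, +0.035525, -0.010618)

rvec=(-0.2265, 0.0355, -0.0106) tvec=(0.1684, 0.0757, 0.6019)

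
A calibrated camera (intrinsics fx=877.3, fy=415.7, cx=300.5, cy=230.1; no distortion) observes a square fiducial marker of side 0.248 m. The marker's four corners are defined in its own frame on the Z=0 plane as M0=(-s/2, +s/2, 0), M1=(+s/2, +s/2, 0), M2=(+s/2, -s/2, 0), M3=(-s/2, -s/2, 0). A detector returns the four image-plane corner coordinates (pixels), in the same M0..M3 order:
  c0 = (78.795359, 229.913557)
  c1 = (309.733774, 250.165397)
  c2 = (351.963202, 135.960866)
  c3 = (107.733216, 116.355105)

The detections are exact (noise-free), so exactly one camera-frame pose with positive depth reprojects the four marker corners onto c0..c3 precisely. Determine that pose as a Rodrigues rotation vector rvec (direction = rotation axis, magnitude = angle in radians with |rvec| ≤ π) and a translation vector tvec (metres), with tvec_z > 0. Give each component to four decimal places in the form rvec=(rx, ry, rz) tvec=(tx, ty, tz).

Intrinsics K: fx=877.3, fy=415.7, cx=300.5, cy=230.1
Marker side s = 0.248 m; corners in marker frame (Z=0):
  M0 = (-0.1240, +0.1240, 0)
  M1 = (+0.1240, +0.1240, 0)
  M2 = (+0.1240, -0.1240, 0)
  M3 = (-0.1240, -0.1240, 0)
Detected image corners:
  c0 = (78.795359, 229.913557) px
  c1 = (309.733774, 250.165397) px
  c2 = (351.963202, 135.960866) px
  c3 = (107.733216, 116.355105) px
Planar DLT: solve 8×8 A·h = b for H (H[2,2]=1):
  H  [+944.39697 -97.37388 +210.68378]
  H  [+69.26800 +498.82755 +184.55217]
  H  [-0.06076 +0.21648 +1.00000]
B = K⁻¹H; ‖b₁‖=1.117072, ‖b₂‖=1.117072; λ = 2/(‖b₁‖+‖b₂‖) = 0.895198, sign → tz>0 ⇒ λ=+0.895198
r₁ = λ·B[:,0] = (+0.98229,+0.17927,-0.05439); r₂ = λ·B[:,1] = (-0.16574,+0.96694,+0.19380)
r₃ = r₁×r₂ = (+0.08734,-0.18135,+0.97953); SVD([r₁ r₂ r₃]) → R = UVᵀ:
  R  [+0.98229 -0.16574 +0.08734]
  R  [+0.17927 +0.96694 -0.18135]
  R  [-0.05439 +0.19380 +0.97953]
t = (-0.09165, -0.09809, +0.89520) m
tr R = 2.928768; θ = arccos((tr R − 1)/2) = 0.267692 rad = 15.338°
axis k = ((R−Rᵀ)₃₂, (R−Rᵀ)₁₃, (R−Rᵀ)₂₁) / (2 sinθ) = (+0.709139, +0.267910, +0.652185)
rvec = θ·k = (+0.189831, +0.071718, +0.174585)

rvec=(0.1898, 0.0717, 0.1746) tvec=(-0.0916, -0.0981, 0.8952)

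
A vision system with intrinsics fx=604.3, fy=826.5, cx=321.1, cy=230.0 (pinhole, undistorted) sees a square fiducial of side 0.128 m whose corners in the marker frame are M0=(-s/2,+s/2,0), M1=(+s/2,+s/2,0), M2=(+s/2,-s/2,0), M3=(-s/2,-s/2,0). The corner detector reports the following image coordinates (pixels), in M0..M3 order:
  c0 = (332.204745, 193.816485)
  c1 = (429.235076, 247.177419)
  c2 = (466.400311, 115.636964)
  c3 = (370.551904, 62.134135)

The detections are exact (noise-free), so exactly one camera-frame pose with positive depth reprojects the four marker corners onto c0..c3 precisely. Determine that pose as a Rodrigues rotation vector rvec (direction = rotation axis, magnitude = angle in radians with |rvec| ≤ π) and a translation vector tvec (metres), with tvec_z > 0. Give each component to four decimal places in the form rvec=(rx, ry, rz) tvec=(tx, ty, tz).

rvec=(-0.0527, -0.0411, 0.3798) tvec=(0.0965, -0.0678, 0.7411)

Intrinsics K: fx=604.3, fy=826.5, cx=321.1, cy=230.0
Marker side s = 0.128 m; corners in marker frame (Z=0):
  M0 = (-0.0640, +0.0640, 0)
  M1 = (+0.0640, +0.0640, 0)
  M2 = (+0.0640, -0.0640, 0)
  M3 = (-0.0640, -0.0640, 0)
Detected image corners:
  c0 = (332.204745, 193.816485) px
  c1 = (429.235076, 247.177419) px
  c2 = (466.400311, 115.636964) px
  c3 = (370.551904, 62.134135) px
Planar DLT: solve 8×8 A·h = b for H (H[2,2]=1):
  H  [+769.71593 -326.83435 +399.82032]
  H  [+423.75210 +1015.87284 +154.42507]
  H  [+0.04081 -0.07977 +1.00000]
B = K⁻¹H; ‖b₁‖=1.349311, ‖b₂‖=1.349311; λ = 2/(‖b₁‖+‖b₂‖) = 0.741119, sign → tz>0 ⇒ λ=+0.741119
r₁ = λ·B[:,0] = (+0.92792,+0.37156,+0.03024); r₂ = λ·B[:,1] = (-0.36942,+0.92738,-0.05912)
r₃ = r₁×r₂ = (-0.05001,+0.04369,+0.99779); SVD([r₁ r₂ r₃]) → R = UVᵀ:
  R  [+0.92792 -0.36942 -0.05001]
  R  [+0.37156 +0.92738 +0.04369]
  R  [+0.03024 -0.05912 +0.99779]
t = (+0.09654, -0.06777, +0.74112) m
tr R = 2.853089; θ = arccos((tr R − 1)/2) = 0.385675 rad = 22.098°
axis k = ((R−Rᵀ)₃₂, (R−Rᵀ)₁₃, (R−Rᵀ)₂₁) / (2 sinθ) = (-0.136641, -0.106673, +0.984860)
rvec = θ·k = (-0.052699, -0.041141, +0.379836)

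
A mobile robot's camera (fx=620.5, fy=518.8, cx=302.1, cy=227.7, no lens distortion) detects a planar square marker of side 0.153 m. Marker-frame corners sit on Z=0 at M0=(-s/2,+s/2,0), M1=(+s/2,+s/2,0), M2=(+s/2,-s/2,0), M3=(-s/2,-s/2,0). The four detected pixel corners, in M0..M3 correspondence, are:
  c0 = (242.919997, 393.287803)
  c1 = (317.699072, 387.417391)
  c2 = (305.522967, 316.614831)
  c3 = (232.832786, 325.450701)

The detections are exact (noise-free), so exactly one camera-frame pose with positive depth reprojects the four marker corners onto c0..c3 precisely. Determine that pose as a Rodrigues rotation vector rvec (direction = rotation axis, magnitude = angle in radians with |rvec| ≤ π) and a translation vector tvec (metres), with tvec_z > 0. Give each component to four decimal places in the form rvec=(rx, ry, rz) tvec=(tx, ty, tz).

rvec=(-0.1367, 0.3656, -0.1733) tvec=(-0.0530, 0.2866, 1.1644)

Intrinsics K: fx=620.5, fy=518.8, cx=302.1, cy=227.7
Marker side s = 0.153 m; corners in marker frame (Z=0):
  M0 = (-0.0765, +0.0765, 0)
  M1 = (+0.0765, +0.0765, 0)
  M2 = (+0.0765, -0.0765, 0)
  M3 = (-0.0765, -0.0765, 0)
Detected image corners:
  c0 = (242.919997, 393.287803) px
  c1 = (317.699072, 387.417391) px
  c2 = (305.522967, 316.614831) px
  c3 = (232.832786, 325.450701) px
Planar DLT: solve 8×8 A·h = b for H (H[2,2]=1):
  H  [+400.93241 +33.94624 +273.85313]
  H  [-152.92561 +402.80719 +355.40246]
  H  [-0.29453 -0.14070 +1.00000]
B = K⁻¹H; ‖b₁‖=0.858784, ‖b₂‖=0.858784; λ = 2/(‖b₁‖+‖b₂‖) = 1.164437, sign → tz>0 ⇒ λ=+1.164437
r₁ = λ·B[:,0] = (+0.91937,-0.19271,-0.34296); r₂ = λ·B[:,1] = (+0.14347,+0.97600,-0.16383)
r₃ = r₁×r₂ = (+0.36630,+0.10142,+0.92495); SVD([r₁ r₂ r₃]) → R = UVᵀ:
  R  [+0.91937 +0.14347 +0.36630]
  R  [-0.19271 +0.97600 +0.10142]
  R  [-0.34296 -0.16383 +0.92495]
t = (-0.05301, +0.28663, +1.16444) m
tr R = 2.820321; θ = arccos((tr R − 1)/2) = 0.427125 rad = 24.472°
axis k = ((R−Rᵀ)₃₂, (R−Rᵀ)₁₃, (R−Rᵀ)₂₁) / (2 sinθ) = (-0.320157, +0.856067, -0.405768)
rvec = θ·k = (-0.136747, +0.365647, -0.173314)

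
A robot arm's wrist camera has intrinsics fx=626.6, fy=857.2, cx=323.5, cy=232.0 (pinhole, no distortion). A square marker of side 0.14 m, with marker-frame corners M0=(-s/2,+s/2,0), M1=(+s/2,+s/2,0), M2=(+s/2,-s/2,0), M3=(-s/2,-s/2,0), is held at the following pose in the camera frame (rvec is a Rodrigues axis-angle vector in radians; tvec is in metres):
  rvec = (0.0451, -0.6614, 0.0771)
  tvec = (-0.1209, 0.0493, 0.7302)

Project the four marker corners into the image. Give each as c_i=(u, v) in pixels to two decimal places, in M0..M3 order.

Intrinsics K: fx=626.6, fy=857.2, cx=323.5, cy=232.0
Marker side s = 0.14 m; corners in marker frame (Z=0):
  M0 = (-0.0700, +0.0700, 0)
  M1 = (+0.0700, +0.0700, 0)
  M2 = (+0.0700, -0.0700, 0)
  M3 = (-0.0700, -0.0700, 0)
rvec = (0.0451, -0.6614, 0.0771), |rvec| = θ = 0.66740 rad = 38.239°
Rodrigues: sinθ=0.61895, 1−cosθ=0.21457; R = I + sinθ·[k]× + (1−cosθ)·[k]×²:
    [+0.78641 -0.08587 -0.61171]
    [+0.05713 +0.99616 -0.06639]
    [+0.61506 +0.01726 +0.78829]
t = (-0.1209, 0.0493, 0.7302) m
M0: Pc = R·M0+t = (-0.18196, +0.11503, +0.68835); u = 626.6·(-0.18196)/0.68835 + 323.5 = 157.8644, v = 857.2·(+0.11503)/0.68835 + 232.0 = 375.2476
M1: Pc = R·M1+t = (-0.07186, +0.12303, +0.77446); u = 626.6·(-0.07186)/0.77446 + 323.5 = 265.3579, v = 857.2·(+0.12303)/0.77446 + 232.0 = 368.1739
M2: Pc = R·M2+t = (-0.05984, -0.01643, +0.77205); u = 626.6·(-0.05984)/0.77205 + 323.5 = 274.9331, v = 857.2·(-0.01643)/0.77205 + 232.0 = 213.7560
M3: Pc = R·M3+t = (-0.16994, -0.02443, +0.68594); u = 626.6·(-0.16994)/0.68594 + 323.5 = 168.2629, v = 857.2·(-0.02443)/0.68594 + 232.0 = 201.4700

c0=(157.86, 375.25) c1=(265.36, 368.17) c2=(274.93, 213.76) c3=(168.26, 201.47)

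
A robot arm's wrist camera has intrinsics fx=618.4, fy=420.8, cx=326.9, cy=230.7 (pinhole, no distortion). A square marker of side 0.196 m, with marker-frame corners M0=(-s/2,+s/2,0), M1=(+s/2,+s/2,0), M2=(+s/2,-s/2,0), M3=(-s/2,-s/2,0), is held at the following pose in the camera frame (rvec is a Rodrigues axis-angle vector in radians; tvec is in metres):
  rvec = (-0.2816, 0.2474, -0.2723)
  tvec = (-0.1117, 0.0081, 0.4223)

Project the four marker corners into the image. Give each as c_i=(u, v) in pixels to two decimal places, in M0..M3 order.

c0=(55.62, 361.20) c1=(330.51, 309.30) c2=(265.98, 122.10) c3=(31.27, 183.06)

Intrinsics K: fx=618.4, fy=420.8, cx=326.9, cy=230.7
Marker side s = 0.196 m; corners in marker frame (Z=0):
  M0 = (-0.0980, +0.0980, 0)
  M1 = (+0.0980, +0.0980, 0)
  M2 = (+0.0980, -0.0980, 0)
  M3 = (-0.0980, -0.0980, 0)
rvec = (-0.2816, 0.2474, -0.2723), |rvec| = θ = 0.46331 rad = 26.545°
Rodrigues: sinθ=0.44691, 1−cosθ=0.10542; R = I + sinθ·[k]× + (1−cosθ)·[k]×²:
    [+0.93352 +0.22845 +0.27630]
    [-0.29688 +0.92464 +0.23855]
    [-0.20098 -0.30472 +0.93100]
t = (-0.1117, 0.0081, 0.4223) m
M0: Pc = R·M0+t = (-0.18080, +0.12781, +0.41213); u = 618.4·(-0.18080)/0.41213 + 326.9 = 55.6163, v = 420.8·(+0.12781)/0.41213 + 230.7 = 361.1961
M1: Pc = R·M1+t = (+0.00217, +0.06962, +0.37274); u = 618.4·(+0.00217)/0.37274 + 326.9 = 330.5056, v = 420.8·(+0.06962)/0.37274 + 230.7 = 309.2971
M2: Pc = R·M2+t = (-0.04260, -0.11161, +0.43247); u = 618.4·(-0.04260)/0.43247 + 326.9 = 265.9812, v = 420.8·(-0.11161)/0.43247 + 230.7 = 122.1020
M3: Pc = R·M3+t = (-0.22557, -0.05342, +0.47186); u = 618.4·(-0.22557)/0.47186 + 326.9 = 31.2724, v = 420.8·(-0.05342)/0.47186 + 230.7 = 183.0599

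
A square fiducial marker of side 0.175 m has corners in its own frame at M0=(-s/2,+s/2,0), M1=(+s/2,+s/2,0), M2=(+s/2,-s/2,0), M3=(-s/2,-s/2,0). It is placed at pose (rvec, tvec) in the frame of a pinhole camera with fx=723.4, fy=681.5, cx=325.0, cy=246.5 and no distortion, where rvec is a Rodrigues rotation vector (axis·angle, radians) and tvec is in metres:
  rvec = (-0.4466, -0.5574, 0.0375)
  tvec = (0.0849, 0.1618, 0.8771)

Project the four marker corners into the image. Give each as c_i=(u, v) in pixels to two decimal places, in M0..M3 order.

c0=(341.27, 441.13) c1=(461.39, 442.47) c2=(439.72, 314.92) c3=(327.54, 300.78)

Intrinsics K: fx=723.4, fy=681.5, cx=325.0, cy=246.5
Marker side s = 0.175 m; corners in marker frame (Z=0):
  M0 = (-0.0875, +0.0875, 0)
  M1 = (+0.0875, +0.0875, 0)
  M2 = (+0.0875, -0.0875, 0)
  M3 = (-0.0875, -0.0875, 0)
rvec = (-0.4466, -0.5574, 0.0375), |rvec| = θ = 0.71523 rad = 40.980°
Rodrigues: sinθ=0.65579, 1−cosθ=0.24506; R = I + sinθ·[k]× + (1−cosθ)·[k]×²:
    [+0.85049 +0.08487 -0.51910]
    [+0.15363 +0.90378 +0.39947]
    [+0.50305 -0.41950 +0.75562]
t = (0.0849, 0.1618, 0.8771) m
M0: Pc = R·M0+t = (+0.01791, +0.22744, +0.79638); u = 723.4·(+0.01791)/0.79638 + 325.0 = 341.2671, v = 681.5·(+0.22744)/0.79638 + 246.5 = 441.1300
M1: Pc = R·M1+t = (+0.16674, +0.25432, +0.88441); u = 723.4·(+0.16674)/0.88441 + 325.0 = 461.3873, v = 681.5·(+0.25432)/0.88441 + 246.5 = 442.4741
M2: Pc = R·M2+t = (+0.15189, +0.09616, +0.95782); u = 723.4·(+0.15189)/0.95782 + 325.0 = 439.7170, v = 681.5·(+0.09616)/0.95782 + 246.5 = 314.9203
M3: Pc = R·M3+t = (+0.00306, +0.06928, +0.86979); u = 723.4·(+0.00306)/0.86979 + 325.0 = 327.5419, v = 681.5·(+0.06928)/0.86979 + 246.5 = 300.7795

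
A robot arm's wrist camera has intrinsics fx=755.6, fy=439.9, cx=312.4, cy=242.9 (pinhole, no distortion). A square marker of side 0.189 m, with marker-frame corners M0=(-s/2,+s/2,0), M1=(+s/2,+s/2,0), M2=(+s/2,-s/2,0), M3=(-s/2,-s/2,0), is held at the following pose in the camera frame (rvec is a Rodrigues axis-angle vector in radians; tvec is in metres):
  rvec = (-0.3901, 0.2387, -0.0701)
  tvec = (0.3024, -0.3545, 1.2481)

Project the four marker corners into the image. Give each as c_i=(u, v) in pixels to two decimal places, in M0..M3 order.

c0=(442.91, 151.30) c1=(563.64, 140.24) c2=(546.72, 85.44) c3=(433.25, 97.61)

Intrinsics K: fx=755.6, fy=439.9, cx=312.4, cy=242.9
Marker side s = 0.189 m; corners in marker frame (Z=0):
  M0 = (-0.0945, +0.0945, 0)
  M1 = (+0.0945, +0.0945, 0)
  M2 = (+0.0945, -0.0945, 0)
  M3 = (-0.0945, -0.0945, 0)
rvec = (-0.3901, 0.2387, -0.0701), |rvec| = θ = 0.46268 rad = 26.509°
Rodrigues: sinθ=0.44634, 1−cosθ=0.10514; R = I + sinθ·[k]× + (1−cosθ)·[k]×²:
    [+0.96960 +0.02189 +0.24371]
    [-0.11336 +0.92285 +0.36811]
    [-0.21684 -0.38455 +0.89727]
t = (0.3024, -0.3545, 1.2481) m
M0: Pc = R·M0+t = (+0.21284, -0.25658, +1.23225); u = 755.6·(+0.21284)/1.23225 + 312.4 = 442.9114, v = 439.9·(-0.25658)/1.23225 + 242.9 = 151.3043
M1: Pc = R·M1+t = (+0.39610, -0.27800, +1.19127); u = 755.6·(+0.39610)/1.19127 + 312.4 = 563.6366, v = 439.9·(-0.27800)/1.19127 + 242.9 = 140.2415
M2: Pc = R·M2+t = (+0.39196, -0.45242, +1.26395); u = 755.6·(+0.39196)/1.26395 + 312.4 = 546.7165, v = 439.9·(-0.45242)/1.26395 + 242.9 = 85.4409
M3: Pc = R·M3+t = (+0.20870, -0.43100, +1.30493); u = 755.6·(+0.20870)/1.30493 + 312.4 = 433.2466, v = 439.9·(-0.43100)/1.30493 + 242.9 = 97.6086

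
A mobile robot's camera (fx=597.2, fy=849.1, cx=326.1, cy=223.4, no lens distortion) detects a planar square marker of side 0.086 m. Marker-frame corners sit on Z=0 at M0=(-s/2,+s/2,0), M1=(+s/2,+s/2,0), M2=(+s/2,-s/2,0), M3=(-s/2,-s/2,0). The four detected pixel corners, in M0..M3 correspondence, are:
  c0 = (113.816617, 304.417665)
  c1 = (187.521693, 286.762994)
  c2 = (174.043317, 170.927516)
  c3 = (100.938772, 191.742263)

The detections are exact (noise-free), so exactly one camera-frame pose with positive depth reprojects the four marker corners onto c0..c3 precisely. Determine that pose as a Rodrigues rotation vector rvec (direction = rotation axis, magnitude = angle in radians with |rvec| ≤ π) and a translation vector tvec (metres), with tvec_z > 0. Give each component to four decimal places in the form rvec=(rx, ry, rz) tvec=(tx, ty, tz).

rvec=(-0.0051, 0.2095, -0.1712) tvec=(-0.1926, 0.0112, 0.6302)

Intrinsics K: fx=597.2, fy=849.1, cx=326.1, cy=223.4
Marker side s = 0.086 m; corners in marker frame (Z=0):
  M0 = (-0.0430, +0.0430, 0)
  M1 = (+0.0430, +0.0430, 0)
  M2 = (+0.0430, -0.0430, 0)
  M3 = (-0.0430, -0.0430, 0)
Detected image corners:
  c0 = (113.816617, 304.417665) px
  c1 = (187.521693, 286.762994) px
  c2 = (174.043317, 170.927516) px
  c3 = (100.938772, 191.742263) px
Planar DLT: solve 8×8 A·h = b for H (H[2,2]=1):
  H  [+806.32167 +147.95520 +143.55262]
  H  [-301.83581 +1319.63763 +238.50898]
  H  [-0.32771 -0.03630 +1.00000]
B = K⁻¹H; ‖b₁‖=1.586852, ‖b₂‖=1.586852; λ = 2/(‖b₁‖+‖b₂‖) = 0.630179, sign → tz>0 ⇒ λ=+0.630179
r₁ = λ·B[:,0] = (+0.96362,-0.16968,-0.20652); r₂ = λ·B[:,1] = (+0.16862,+0.98542,-0.02287)
r₃ = r₁×r₂ = (+0.20739,-0.01278,+0.97818); SVD([r₁ r₂ r₃]) → R = UVᵀ:
  R  [+0.96362 +0.16862 +0.20739]
  R  [-0.16968 +0.98542 -0.01278]
  R  [-0.20652 -0.02287 +0.97818]
t = (-0.19263, +0.01121, +0.63018) m
tr R = 2.927210; θ = arccos((tr R − 1)/2) = 0.270622 rad = 15.506°
axis k = ((R−Rᵀ)₃₂, (R−Rᵀ)₁₃, (R−Rᵀ)₂₁) / (2 sinθ) = (-0.018873, +0.774147, -0.632725)
rvec = θ·k = (-0.005108, +0.209501, -0.171229)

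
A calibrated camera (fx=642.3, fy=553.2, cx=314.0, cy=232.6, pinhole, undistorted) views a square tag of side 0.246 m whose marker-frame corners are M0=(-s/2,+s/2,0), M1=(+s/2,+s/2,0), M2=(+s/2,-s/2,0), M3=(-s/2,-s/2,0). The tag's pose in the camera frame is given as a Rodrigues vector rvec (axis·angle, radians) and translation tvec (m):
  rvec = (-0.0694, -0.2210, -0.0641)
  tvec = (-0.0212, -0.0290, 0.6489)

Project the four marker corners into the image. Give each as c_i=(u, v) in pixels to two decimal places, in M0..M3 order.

c0=(175.72, 322.97) c1=(417.10, 304.25) c2=(398.38, 104.49) c3=(161.20, 105.50)

Intrinsics K: fx=642.3, fy=553.2, cx=314.0, cy=232.6
Marker side s = 0.246 m; corners in marker frame (Z=0):
  M0 = (-0.1230, +0.1230, 0)
  M1 = (+0.1230, +0.1230, 0)
  M2 = (+0.1230, -0.1230, 0)
  M3 = (-0.1230, -0.1230, 0)
rvec = (-0.0694, -0.2210, -0.0641), |rvec| = θ = 0.24035 rad = 13.771°
Rodrigues: sinθ=0.23804, 1−cosθ=0.02874; R = I + sinθ·[k]× + (1−cosθ)·[k]×²:
    [+0.97365 +0.07112 -0.21666]
    [-0.05585 +0.99556 +0.07578]
    [+0.22109 -0.06168 +0.97330]
t = (-0.0212, -0.0290, 0.6489) m
M0: Pc = R·M0+t = (-0.13221, +0.10032, +0.61412); u = 642.3·(-0.13221)/0.61412 + 314.0 = 175.7210, v = 553.2·(+0.10032)/0.61412 + 232.6 = 322.9719
M1: Pc = R·M1+t = (+0.10731, +0.08658, +0.66851); u = 642.3·(+0.10731)/0.66851 + 314.0 = 417.0999, v = 553.2·(+0.08658)/0.66851 + 232.6 = 304.2495
M2: Pc = R·M2+t = (+0.08981, -0.15832, +0.68368); u = 642.3·(+0.08981)/0.68368 + 314.0 = 398.3758, v = 553.2·(-0.15832)/0.68368 + 232.6 = 104.4926
M3: Pc = R·M3+t = (-0.14971, -0.14458, +0.62929); u = 642.3·(-0.14971)/0.62929 + 314.0 = 161.1991, v = 553.2·(-0.14458)/0.62929 + 232.6 = 105.4990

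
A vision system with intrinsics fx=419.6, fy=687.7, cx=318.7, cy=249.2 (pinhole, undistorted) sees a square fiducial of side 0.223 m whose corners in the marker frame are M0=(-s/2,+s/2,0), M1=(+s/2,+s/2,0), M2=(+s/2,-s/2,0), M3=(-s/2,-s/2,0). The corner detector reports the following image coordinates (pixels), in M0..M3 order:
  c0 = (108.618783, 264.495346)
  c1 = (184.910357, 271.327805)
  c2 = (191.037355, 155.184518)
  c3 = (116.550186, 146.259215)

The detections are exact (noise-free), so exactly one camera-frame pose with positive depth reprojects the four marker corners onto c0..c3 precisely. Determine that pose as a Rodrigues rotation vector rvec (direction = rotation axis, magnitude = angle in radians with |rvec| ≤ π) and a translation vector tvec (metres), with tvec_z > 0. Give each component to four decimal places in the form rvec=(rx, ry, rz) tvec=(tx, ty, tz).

Intrinsics K: fx=419.6, fy=687.7, cx=318.7, cy=249.2
Marker side s = 0.223 m; corners in marker frame (Z=0):
  M0 = (-0.1115, +0.1115, 0)
  M1 = (+0.1115, +0.1115, 0)
  M2 = (+0.1115, -0.1115, 0)
  M3 = (-0.1115, -0.1115, 0)
Detected image corners:
  c0 = (108.618783, 264.495346) px
  c1 = (184.910357, 271.327805) px
  c2 = (191.037355, 155.184518) px
  c3 = (116.550186, 146.259215) px
Planar DLT: solve 8×8 A·h = b for H (H[2,2]=1):
  H  [+351.06171 -46.39573 +150.68269]
  H  [+53.54261 +504.69630 +208.70646]
  H  [+0.08676 -0.09924 +1.00000]
B = K⁻¹H; ‖b₁‖=0.777019, ‖b₂‖=0.777019; λ = 2/(‖b₁‖+‖b₂‖) = 1.286969, sign → tz>0 ⇒ λ=+1.286969
r₁ = λ·B[:,0] = (+0.99195,+0.05974,+0.11165); r₂ = λ·B[:,1] = (-0.04529,+0.99078,-0.12772)
r₃ = r₁×r₂ = (-0.11825,+0.12163,+0.98551); SVD([r₁ r₂ r₃]) → R = UVᵀ:
  R  [+0.99195 -0.04529 -0.11825]
  R  [+0.05974 +0.99078 +0.12163]
  R  [+0.11165 -0.12772 +0.98551]
t = (-0.51533, -0.07578, +1.28697) m
tr R = 2.968231; θ = arccos((tr R − 1)/2) = 0.178474 rad = 10.226°
axis k = ((R−Rᵀ)₃₂, (R−Rᵀ)₁₃, (R−Rᵀ)₂₁) / (2 sinθ) = (-0.702292, -0.647512, +0.295829)
rvec = θ·k = (-0.125341, -0.115564, +0.052798)

rvec=(-0.1253, -0.1156, 0.0528) tvec=(-0.5153, -0.0758, 1.2870)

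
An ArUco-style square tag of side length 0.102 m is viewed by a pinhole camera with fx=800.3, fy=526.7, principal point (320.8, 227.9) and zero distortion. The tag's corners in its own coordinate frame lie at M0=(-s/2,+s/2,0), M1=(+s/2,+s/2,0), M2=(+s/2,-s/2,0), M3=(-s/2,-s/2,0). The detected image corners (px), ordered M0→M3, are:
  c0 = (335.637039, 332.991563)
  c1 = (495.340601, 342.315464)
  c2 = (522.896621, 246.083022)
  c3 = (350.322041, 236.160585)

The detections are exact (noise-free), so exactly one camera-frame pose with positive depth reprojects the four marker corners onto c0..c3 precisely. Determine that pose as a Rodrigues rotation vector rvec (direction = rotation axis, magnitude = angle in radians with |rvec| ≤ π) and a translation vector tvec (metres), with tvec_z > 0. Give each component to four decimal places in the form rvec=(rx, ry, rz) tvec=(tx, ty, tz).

rvec=(0.3803, 0.0237, 0.0846) tvec=(0.0642, 0.0590, 0.4907)

Intrinsics K: fx=800.3, fy=526.7, cx=320.8, cy=227.9
Marker side s = 0.102 m; corners in marker frame (Z=0):
  M0 = (-0.0510, +0.0510, 0)
  M1 = (+0.0510, +0.0510, 0)
  M2 = (+0.0510, -0.0510, 0)
  M3 = (-0.0510, -0.0510, 0)
Detected image corners:
  c0 = (335.637039, 332.991563) px
  c1 = (495.340601, 342.315464) px
  c2 = (522.896621, 246.083022) px
  c3 = (350.322041, 236.160585) px
Planar DLT: solve 8×8 A·h = b for H (H[2,2]=1):
  H  [+1620.09605 +115.77928 +425.57857]
  H  [+89.96553 +1165.64581 +291.24904]
  H  [-0.01474 +0.75765 +1.00000]
B = K⁻¹H; ‖b₁‖=2.038040, ‖b₂‖=2.038040; λ = 2/(‖b₁‖+‖b₂‖) = 0.490667, sign → tz>0 ⇒ λ=+0.490667
r₁ = λ·B[:,0] = (+0.99619,+0.08694,-0.00723); r₂ = λ·B[:,1] = (-0.07803,+0.92505,+0.37175)
r₃ = r₁×r₂ = (+0.03901,-0.36977,+0.92830); SVD([r₁ r₂ r₃]) → R = UVᵀ:
  R  [+0.99619 -0.07803 +0.03901]
  R  [+0.08694 +0.92505 -0.36977]
  R  [-0.00723 +0.37175 +0.92830]
t = (+0.06424, +0.05902, +0.49067) m
tr R = 2.849536; θ = arccos((tr R − 1)/2) = 0.390370 rad = 22.367°
axis k = ((R−Rᵀ)₃₂, (R−Rᵀ)₁₃, (R−Rᵀ)₂₁) / (2 sinθ) = (+0.974331, +0.060763, +0.216767)
rvec = θ·k = (+0.380350, +0.023720, +0.084619)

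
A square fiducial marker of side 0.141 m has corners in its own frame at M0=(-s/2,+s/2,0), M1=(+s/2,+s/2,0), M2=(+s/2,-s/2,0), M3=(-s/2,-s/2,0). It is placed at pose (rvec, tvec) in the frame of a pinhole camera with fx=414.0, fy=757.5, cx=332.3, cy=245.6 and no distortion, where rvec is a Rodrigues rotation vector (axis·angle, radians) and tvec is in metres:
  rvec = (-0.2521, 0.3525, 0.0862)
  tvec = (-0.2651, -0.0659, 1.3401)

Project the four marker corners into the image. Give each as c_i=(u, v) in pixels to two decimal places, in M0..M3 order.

Intrinsics K: fx=414.0, fy=757.5, cx=332.3, cy=245.6
Marker side s = 0.141 m; corners in marker frame (Z=0):
  M0 = (-0.0705, +0.0705, 0)
  M1 = (+0.0705, +0.0705, 0)
  M2 = (+0.0705, -0.0705, 0)
  M3 = (-0.0705, -0.0705, 0)
rvec = (-0.2521, 0.3525, 0.0862), |rvec| = θ = 0.44186 rad = 25.317°
Rodrigues: sinθ=0.42762, 1−cosθ=0.09604; R = I + sinθ·[k]× + (1−cosθ)·[k]×²:
    [+0.93522 -0.12714 +0.33045]
    [+0.03971 +0.96508 +0.25892]
    [-0.35183 -0.22903 +0.90761]
t = (-0.2651, -0.0659, 1.3401) m
M0: Pc = R·M0+t = (-0.34000, -0.00066, +1.34876); u = 414.0·(-0.34000)/1.34876 + 332.3 = 227.9384, v = 757.5·(-0.00066)/1.34876 + 245.6 = 245.2287
M1: Pc = R·M1+t = (-0.20813, +0.00494, +1.29915); u = 414.0·(-0.20813)/1.29915 + 332.3 = 265.9752, v = 757.5·(+0.00494)/1.29915 + 245.6 = 248.4790
M2: Pc = R·M2+t = (-0.19020, -0.13114, +1.33144); u = 414.0·(-0.19020)/1.33144 + 332.3 = 273.1579, v = 757.5·(-0.13114)/1.33144 + 245.6 = 170.9909
M3: Pc = R·M3+t = (-0.32207, -0.13674, +1.38105); u = 414.0·(-0.32207)/1.38105 + 332.3 = 235.7525, v = 757.5·(-0.13674)/1.38105 + 245.6 = 170.6000

c0=(227.94, 245.23) c1=(265.98, 248.48) c2=(273.16, 170.99) c3=(235.75, 170.60)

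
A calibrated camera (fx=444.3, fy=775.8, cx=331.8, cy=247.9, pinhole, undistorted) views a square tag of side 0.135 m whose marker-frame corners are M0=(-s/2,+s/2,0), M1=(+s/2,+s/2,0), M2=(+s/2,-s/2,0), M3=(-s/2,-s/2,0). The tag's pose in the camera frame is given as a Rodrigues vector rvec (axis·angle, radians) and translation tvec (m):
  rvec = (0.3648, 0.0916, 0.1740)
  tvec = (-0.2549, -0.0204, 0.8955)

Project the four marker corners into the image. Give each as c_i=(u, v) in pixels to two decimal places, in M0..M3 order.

Intrinsics K: fx=444.3, fy=775.8, cx=331.8, cy=247.9
Marker side s = 0.135 m; corners in marker frame (Z=0):
  M0 = (-0.0675, +0.0675, 0)
  M1 = (+0.0675, +0.0675, 0)
  M2 = (+0.0675, -0.0675, 0)
  M3 = (-0.0675, -0.0675, 0)
rvec = (0.3648, 0.0916, 0.1740), |rvec| = θ = 0.41442 rad = 23.745°
Rodrigues: sinθ=0.40266, 1−cosθ=0.08465; R = I + sinθ·[k]× + (1−cosθ)·[k]×²:
    [+0.98094 -0.15259 +0.12029]
    [+0.18553 +0.91948 -0.34659]
    [-0.05771 +0.36230 +0.93027]
t = (-0.2549, -0.0204, 0.8955) m
M0: Pc = R·M0+t = (-0.33141, +0.02914, +0.92385); u = 444.3·(-0.33141)/0.92385 + 331.8 = 172.4161, v = 775.8·(+0.02914)/0.92385 + 247.9 = 272.3717
M1: Pc = R·M1+t = (-0.19899, +0.05419, +0.91606); u = 444.3·(-0.19899)/0.91606 + 331.8 = 235.2892, v = 775.8·(+0.05419)/0.91606 + 247.9 = 293.7917
M2: Pc = R·M2+t = (-0.17839, -0.06994, +0.86715); u = 444.3·(-0.17839)/0.86715 + 331.8 = 240.4003, v = 775.8·(-0.06994)/0.86715 + 247.9 = 185.3261
M3: Pc = R·M3+t = (-0.31081, -0.09499, +0.87494); u = 444.3·(-0.31081)/0.87494 + 331.8 = 173.9670, v = 775.8·(-0.09499)/0.87494 + 247.9 = 163.6746

c0=(172.42, 272.37) c1=(235.29, 293.79) c2=(240.40, 185.33) c3=(173.97, 163.67)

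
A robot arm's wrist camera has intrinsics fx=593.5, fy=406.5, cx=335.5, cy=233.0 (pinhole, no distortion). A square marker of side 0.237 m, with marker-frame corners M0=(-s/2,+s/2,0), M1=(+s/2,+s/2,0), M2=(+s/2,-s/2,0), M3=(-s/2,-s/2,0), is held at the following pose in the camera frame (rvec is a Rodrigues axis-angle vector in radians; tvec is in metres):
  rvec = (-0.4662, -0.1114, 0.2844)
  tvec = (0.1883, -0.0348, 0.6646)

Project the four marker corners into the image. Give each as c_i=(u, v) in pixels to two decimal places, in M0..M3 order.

c0=(380.79, 254.15) c1=(598.31, 300.04) c2=(606.45, 176.21) c3=(422.09, 135.61)

Intrinsics K: fx=593.5, fy=406.5, cx=335.5, cy=233.0
Marker side s = 0.237 m; corners in marker frame (Z=0):
  M0 = (-0.1185, +0.1185, 0)
  M1 = (+0.1185, +0.1185, 0)
  M2 = (+0.1185, -0.1185, 0)
  M3 = (-0.1185, -0.1185, 0)
rvec = (-0.4662, -0.1114, 0.2844), |rvec| = θ = 0.55735 rad = 31.934°
Rodrigues: sinθ=0.52894, 1−cosθ=0.15134; R = I + sinθ·[k]× + (1−cosθ)·[k]×²:
    [+0.95455 -0.24460 -0.17032]
    [+0.29520 +0.85471 +0.42700]
    [+0.04113 -0.45787 +0.88807]
t = (0.1883, -0.0348, 0.6646) m
M0: Pc = R·M0+t = (+0.04620, +0.03150, +0.60547); u = 593.5·(+0.04620)/0.60547 + 335.5 = 380.7875, v = 406.5·(+0.03150)/0.60547 + 233.0 = 254.1492
M1: Pc = R·M1+t = (+0.27243, +0.10146, +0.61522); u = 593.5·(+0.27243)/0.61522 + 335.5 = 598.3127, v = 406.5·(+0.10146)/0.61522 + 233.0 = 300.0421
M2: Pc = R·M2+t = (+0.33040, -0.10110, +0.72373); u = 593.5·(+0.33040)/0.72373 + 335.5 = 606.4458, v = 406.5·(-0.10110)/0.72373 + 233.0 = 176.2143
M3: Pc = R·M3+t = (+0.10417, -0.17106, +0.71398); u = 593.5·(+0.10417)/0.71398 + 335.5 = 422.0924, v = 406.5·(-0.17106)/0.71398 + 233.0 = 135.6060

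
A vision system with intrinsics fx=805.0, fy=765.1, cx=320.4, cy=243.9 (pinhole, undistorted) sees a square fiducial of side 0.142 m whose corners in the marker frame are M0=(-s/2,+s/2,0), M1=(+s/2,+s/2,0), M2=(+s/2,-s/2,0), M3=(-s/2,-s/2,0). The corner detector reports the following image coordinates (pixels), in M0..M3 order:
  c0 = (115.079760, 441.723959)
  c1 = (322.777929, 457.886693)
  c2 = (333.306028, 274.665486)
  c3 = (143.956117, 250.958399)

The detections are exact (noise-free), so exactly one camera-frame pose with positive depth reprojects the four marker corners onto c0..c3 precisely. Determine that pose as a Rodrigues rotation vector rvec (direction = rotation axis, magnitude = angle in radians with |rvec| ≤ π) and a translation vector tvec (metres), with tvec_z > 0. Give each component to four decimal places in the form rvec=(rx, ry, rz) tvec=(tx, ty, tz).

Intrinsics K: fx=805.0, fy=765.1, cx=320.4, cy=243.9
Marker side s = 0.142 m; corners in marker frame (Z=0):
  M0 = (-0.0710, +0.0710, 0)
  M1 = (+0.0710, +0.0710, 0)
  M2 = (+0.0710, -0.0710, 0)
  M3 = (-0.0710, -0.0710, 0)
Detected image corners:
  c0 = (115.079760, 441.723959) px
  c1 = (322.777929, 457.886693) px
  c2 = (333.306028, 274.665486) px
  c3 = (143.956117, 250.958399) px
Planar DLT: solve 8×8 A·h = b for H (H[2,2]=1):
  H  [+1475.25985 -278.10678 +231.67624]
  H  [+266.18920 +1096.65465 +352.46601]
  H  [+0.34981 -0.61615 +1.00000]
B = K⁻¹H; ‖b₁‖=1.745231, ‖b₂‖=1.745231; λ = 2/(‖b₁‖+‖b₂‖) = 0.572990, sign → tz>0 ⇒ λ=+0.572990
r₁ = λ·B[:,0] = (+0.97030,+0.13546,+0.20044); r₂ = λ·B[:,1] = (-0.05744,+0.93384,-0.35305)
r₃ = r₁×r₂ = (-0.23500,+0.33105,+0.91388); SVD([r₁ r₂ r₃]) → R = UVᵀ:
  R  [+0.97030 -0.05744 -0.23500]
  R  [+0.13546 +0.93384 +0.33105]
  R  [+0.20044 -0.35305 +0.91388]
t = (-0.06315, +0.08131, +0.57299) m
tr R = 2.818020; θ = arccos((tr R − 1)/2) = 0.429894 rad = 24.631°
axis k = ((R−Rᵀ)₃₂, (R−Rᵀ)₁₃, (R−Rᵀ)₂₁) / (2 sinθ) = (-0.820707, -0.522389, +0.231409)
rvec = θ·k = (-0.352817, -0.224572, +0.099481)

rvec=(-0.3528, -0.2246, 0.0995) tvec=(-0.0632, 0.0813, 0.5730)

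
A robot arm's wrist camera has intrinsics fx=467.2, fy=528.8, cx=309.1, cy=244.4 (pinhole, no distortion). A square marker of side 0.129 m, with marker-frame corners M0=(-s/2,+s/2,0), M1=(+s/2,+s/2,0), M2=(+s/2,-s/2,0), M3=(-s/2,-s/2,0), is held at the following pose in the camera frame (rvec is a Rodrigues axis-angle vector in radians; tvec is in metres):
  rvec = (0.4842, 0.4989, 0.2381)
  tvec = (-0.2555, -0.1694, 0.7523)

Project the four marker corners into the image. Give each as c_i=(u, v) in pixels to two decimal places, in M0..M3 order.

Intrinsics K: fx=467.2, fy=528.8, cx=309.1, cy=244.4
Marker side s = 0.129 m; corners in marker frame (Z=0):
  M0 = (-0.0645, +0.0645, 0)
  M1 = (+0.0645, +0.0645, 0)
  M2 = (+0.0645, -0.0645, 0)
  M3 = (-0.0645, -0.0645, 0)
rvec = (0.4842, 0.4989, 0.2381), |rvec| = θ = 0.73488 rad = 42.105°
Rodrigues: sinθ=0.67050, 1−cosθ=0.25809; R = I + sinθ·[k]× + (1−cosθ)·[k]×²:
    [+0.85396 -0.10180 +0.51029]
    [+0.33269 +0.86086 -0.38501]
    [-0.40010 +0.49855 +0.76901]
t = (-0.2555, -0.1694, 0.7523) m
M0: Pc = R·M0+t = (-0.31715, -0.13533, +0.81026); u = 467.2·(-0.31715)/0.81026 + 309.1 = 126.2326, v = 528.8·(-0.13533)/0.81026 + 244.4 = 156.0782
M1: Pc = R·M1+t = (-0.20699, -0.09242, +0.75865); u = 467.2·(-0.20699)/0.75865 + 309.1 = 181.6320, v = 528.8·(-0.09242)/0.75865 + 244.4 = 179.9835
M2: Pc = R·M2+t = (-0.19385, -0.20347, +0.69434); u = 467.2·(-0.19385)/0.69434 + 309.1 = 178.6612, v = 528.8·(-0.20347)/0.69434 + 244.4 = 89.4413
M3: Pc = R·M3+t = (-0.30401, -0.24638, +0.74595); u = 467.2·(-0.30401)/0.74595 + 309.1 = 118.6910, v = 528.8·(-0.24638)/0.74595 + 244.4 = 69.7397

c0=(126.23, 156.08) c1=(181.63, 179.98) c2=(178.66, 89.44) c3=(118.69, 69.74)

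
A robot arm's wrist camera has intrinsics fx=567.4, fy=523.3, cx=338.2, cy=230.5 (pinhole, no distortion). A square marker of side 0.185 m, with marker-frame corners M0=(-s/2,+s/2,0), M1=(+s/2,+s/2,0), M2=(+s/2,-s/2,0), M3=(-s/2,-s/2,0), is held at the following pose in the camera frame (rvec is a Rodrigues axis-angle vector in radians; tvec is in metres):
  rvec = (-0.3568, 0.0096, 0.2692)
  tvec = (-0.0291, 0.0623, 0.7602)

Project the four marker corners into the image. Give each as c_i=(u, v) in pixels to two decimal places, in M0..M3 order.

c0=(227.96, 317.37) c1=(366.34, 353.25) c2=(399.02, 232.37) c3=(271.25, 200.94)

Intrinsics K: fx=567.4, fy=523.3, cx=338.2, cy=230.5
Marker side s = 0.185 m; corners in marker frame (Z=0):
  M0 = (-0.0925, +0.0925, 0)
  M1 = (+0.0925, +0.0925, 0)
  M2 = (+0.0925, -0.0925, 0)
  M3 = (-0.0925, -0.0925, 0)
rvec = (-0.3568, 0.0096, 0.2692), |rvec| = θ = 0.44706 rad = 25.615°
Rodrigues: sinθ=0.43232, 1−cosθ=0.09828; R = I + sinθ·[k]× + (1−cosθ)·[k]×²:
    [+0.96432 -0.26201 -0.03795]
    [+0.25864 +0.90177 +0.34630]
    [-0.05651 -0.34376 +0.93735]
t = (-0.0291, 0.0623, 0.7602) m
M0: Pc = R·M0+t = (-0.14254, +0.12179, +0.73363); u = 567.4·(-0.14254)/0.73363 + 338.2 = 227.9612, v = 523.3·(+0.12179)/0.73363 + 230.5 = 317.3727
M1: Pc = R·M1+t = (+0.03586, +0.16964, +0.72317); u = 567.4·(+0.03586)/0.72317 + 338.2 = 366.3388, v = 523.3·(+0.16964)/0.72317 + 230.5 = 353.2521
M2: Pc = R·M2+t = (+0.08434, +0.00281, +0.78677); u = 567.4·(+0.08434)/0.78677 + 338.2 = 399.0205, v = 523.3·(+0.00281)/0.78677 + 230.5 = 232.3695
M3: Pc = R·M3+t = (-0.09406, -0.04504, +0.79723); u = 567.4·(-0.09406)/0.79723 + 338.2 = 271.2529, v = 523.3·(-0.04504)/0.79723 + 230.5 = 200.9375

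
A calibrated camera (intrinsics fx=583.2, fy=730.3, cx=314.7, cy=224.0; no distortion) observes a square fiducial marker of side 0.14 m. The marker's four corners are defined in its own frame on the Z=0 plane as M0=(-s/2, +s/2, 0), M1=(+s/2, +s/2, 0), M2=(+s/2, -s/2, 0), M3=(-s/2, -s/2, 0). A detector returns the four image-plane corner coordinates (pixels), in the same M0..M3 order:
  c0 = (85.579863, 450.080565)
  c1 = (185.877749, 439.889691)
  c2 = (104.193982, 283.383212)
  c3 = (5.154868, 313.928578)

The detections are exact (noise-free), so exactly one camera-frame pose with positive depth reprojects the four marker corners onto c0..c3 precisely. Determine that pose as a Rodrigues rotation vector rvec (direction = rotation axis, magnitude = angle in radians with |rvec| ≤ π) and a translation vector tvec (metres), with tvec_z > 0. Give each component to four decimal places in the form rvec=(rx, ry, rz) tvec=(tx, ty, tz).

rvec=(0.4629, 0.4558, -0.3348) tvec=(-0.2054, 0.1128, 0.5426)

Intrinsics K: fx=583.2, fy=730.3, cx=314.7, cy=224.0
Marker side s = 0.14 m; corners in marker frame (Z=0):
  M0 = (-0.0700, +0.0700, 0)
  M1 = (+0.0700, +0.0700, 0)
  M2 = (+0.0700, -0.0700, 0)
  M3 = (-0.0700, -0.0700, 0)
Detected image corners:
  c0 = (85.579863, 450.080565) px
  c1 = (185.877749, 439.889691) px
  c2 = (104.193982, 283.383212) px
  c3 = (5.154868, 313.928578) px
Planar DLT: solve 8×8 A·h = b for H (H[2,2]=1):
  H  [+626.07544 +640.06265 +93.87800]
  H  [-478.26499 +1280.36420 +375.76726]
  H  [-0.90382 +0.64481 +1.00000]
B = K⁻¹H; ‖b₁‖=1.843084, ‖b₂‖=1.843084; λ = 2/(‖b₁‖+‖b₂‖) = 0.542569, sign → tz>0 ⇒ λ=+0.542569
r₁ = λ·B[:,0] = (+0.84707,-0.20491,-0.49039); r₂ = λ·B[:,1] = (+0.40668,+0.84392,+0.34986)
r₃ = r₁×r₂ = (+0.34216,-0.49579,+0.79820); SVD([r₁ r₂ r₃]) → R = UVᵀ:
  R  [+0.84707 +0.40668 +0.34216]
  R  [-0.20491 +0.84392 -0.49579]
  R  [-0.49039 +0.34986 +0.79820]
t = (-0.20544, +0.11275, +0.54257) m
tr R = 2.489198; θ = arccos((tr R − 1)/2) = 0.730862 rad = 41.875°
axis k = ((R−Rᵀ)₃₂, (R−Rᵀ)₁₃, (R−Rᵀ)₂₁) / (2 sinθ) = (+0.633428, +0.623619, -0.458115)
rvec = θ·k = (+0.462948, +0.455779, -0.334819)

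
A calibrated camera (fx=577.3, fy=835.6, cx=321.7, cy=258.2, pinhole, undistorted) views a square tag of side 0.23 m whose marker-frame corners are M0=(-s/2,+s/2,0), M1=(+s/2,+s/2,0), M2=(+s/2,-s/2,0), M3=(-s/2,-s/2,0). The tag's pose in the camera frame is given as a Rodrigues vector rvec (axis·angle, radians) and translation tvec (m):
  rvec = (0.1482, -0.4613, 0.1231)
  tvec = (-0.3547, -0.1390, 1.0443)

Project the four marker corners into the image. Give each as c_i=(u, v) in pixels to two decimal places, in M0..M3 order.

Intrinsics K: fx=577.3, fy=835.6, cx=321.7, cy=258.2
Marker side s = 0.23 m; corners in marker frame (Z=0):
  M0 = (-0.1150, +0.1150, 0)
  M1 = (+0.1150, +0.1150, 0)
  M2 = (+0.1150, -0.1150, 0)
  M3 = (-0.1150, -0.1150, 0)
rvec = (0.1482, -0.4613, 0.1231), |rvec| = θ = 0.49991 rad = 28.643°
Rodrigues: sinθ=0.47935, 1−cosθ=0.12238; R = I + sinθ·[k]× + (1−cosθ)·[k]×²:
    [+0.88838 -0.15151 -0.43339]
    [+0.08456 +0.98182 -0.16991]
    [+0.45126 +0.11430 +0.88504]
t = (-0.3547, -0.1390, 1.0443) m
M0: Pc = R·M0+t = (-0.47429, -0.03581, +1.00555); u = 577.3·(-0.47429)/1.00555 + 321.7 = 49.4050, v = 835.6·(-0.03581)/1.00555 + 258.2 = 228.4385
M1: Pc = R·M1+t = (-0.26996, -0.01637, +1.10934); u = 577.3·(-0.26996)/1.10934 + 321.7 = 181.2126, v = 835.6·(-0.01637)/1.10934 + 258.2 = 245.8726
M2: Pc = R·M2+t = (-0.23511, -0.24219, +1.08305); u = 577.3·(-0.23511)/1.08305 + 321.7 = 196.3776, v = 835.6·(-0.24219)/1.08305 + 258.2 = 71.3480
M3: Pc = R·M3+t = (-0.43944, -0.26163, +0.97926); u = 577.3·(-0.43944)/0.97926 + 321.7 = 62.6389, v = 835.6·(-0.26163)/0.97926 + 258.2 = 34.9484

c0=(49.40, 228.44) c1=(181.21, 245.87) c2=(196.38, 71.35) c3=(62.64, 34.95)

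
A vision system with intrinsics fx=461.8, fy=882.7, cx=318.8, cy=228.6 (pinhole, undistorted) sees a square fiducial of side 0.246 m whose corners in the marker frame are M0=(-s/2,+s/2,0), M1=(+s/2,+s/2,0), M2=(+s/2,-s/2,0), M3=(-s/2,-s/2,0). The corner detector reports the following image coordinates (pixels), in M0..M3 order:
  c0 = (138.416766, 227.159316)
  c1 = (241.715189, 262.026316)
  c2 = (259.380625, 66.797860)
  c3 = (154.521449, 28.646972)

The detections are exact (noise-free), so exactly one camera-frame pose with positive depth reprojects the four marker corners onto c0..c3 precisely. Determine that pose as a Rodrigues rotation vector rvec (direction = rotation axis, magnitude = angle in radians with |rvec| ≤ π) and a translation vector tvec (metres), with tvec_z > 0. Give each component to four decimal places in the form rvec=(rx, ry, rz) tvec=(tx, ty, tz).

Intrinsics K: fx=461.8, fy=882.7, cx=318.8, cy=228.6
Marker side s = 0.246 m; corners in marker frame (Z=0):
  M0 = (-0.1230, +0.1230, 0)
  M1 = (+0.1230, +0.1230, 0)
  M2 = (+0.1230, -0.1230, 0)
  M3 = (-0.1230, -0.1230, 0)
Detected image corners:
  c0 = (138.416766, 227.159316) px
  c1 = (241.715189, 262.026316) px
  c2 = (259.380625, 66.797860) px
  c3 = (154.521449, 28.646972) px
Planar DLT: solve 8×8 A·h = b for H (H[2,2]=1):
  H  [+433.94586 -54.79252 +198.78706]
  H  [+156.37001 +810.45138 +147.12658]
  H  [+0.05485 +0.06986 +1.00000]
B = K⁻¹H; ‖b₁‖=0.918060, ‖b₂‖=0.918060; λ = 2/(‖b₁‖+‖b₂‖) = 1.089254, sign → tz>0 ⇒ λ=+1.089254
r₁ = λ·B[:,0] = (+0.98231,+0.17749,+0.05975); r₂ = λ·B[:,1] = (-0.18177,+0.98039,+0.07609)
r₃ = r₁×r₂ = (-0.04507,-0.08561,+0.99531); SVD([r₁ r₂ r₃]) → R = UVᵀ:
  R  [+0.98231 -0.18177 -0.04507]
  R  [+0.17749 +0.98039 -0.08561]
  R  [+0.05975 +0.07609 +0.99531]
t = (-0.28308, -0.10054, +1.08925) m
tr R = 2.958009; θ = arccos((tr R − 1)/2) = 0.205277 rad = 11.761°
axis k = ((R−Rᵀ)₃₂, (R−Rᵀ)₁₃, (R−Rᵀ)₂₁) / (2 sinθ) = (+0.396638, -0.257112, +0.881233)
rvec = θ·k = (+0.081420, -0.052779, +0.180897)

rvec=(0.0814, -0.0528, 0.1809) tvec=(-0.2831, -0.1005, 1.0893)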